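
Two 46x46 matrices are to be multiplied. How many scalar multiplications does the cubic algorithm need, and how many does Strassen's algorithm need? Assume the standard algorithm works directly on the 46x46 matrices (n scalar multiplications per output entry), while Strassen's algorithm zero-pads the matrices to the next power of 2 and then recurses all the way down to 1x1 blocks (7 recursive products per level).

Matrix multiplication for 46x46 matrices:

Strassen's algorithm requires power-of-2 dimensions. Pad 46x46 to 64x64 (next power of 2).

Standard algorithm: 46^3 = 97336 multiplications
Strassen's algorithm: 7^(log2(64)) = 7^6 = 117649 multiplications
Difference: 97336 - 117649 = -20313 (Strassen uses MORE here due to padding overhead — for small or just-over-power-of-2 n, padding can outweigh the per-level savings)

Standard: 97336 multiplications (46^3). Strassen: 117649 multiplications (7^6, after padding to 64x64). Strassen reduces 8 recursive multiplications to 7 at each level.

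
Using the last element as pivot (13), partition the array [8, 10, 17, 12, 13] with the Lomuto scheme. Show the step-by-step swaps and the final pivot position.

Lomuto partition with pivot = 13:

Initial array: [8, 10, 17, 12, 13]

arr[0]=8 <= 13: swap with position 0, array becomes [8, 10, 17, 12, 13]
arr[1]=10 <= 13: swap with position 1, array becomes [8, 10, 17, 12, 13]
arr[2]=17 > 13: no swap
arr[3]=12 <= 13: swap with position 2, array becomes [8, 10, 12, 17, 13]

Place pivot at position 3: [8, 10, 12, 13, 17]
Pivot position: 3

After partitioning with pivot 13, the array becomes [8, 10, 12, 13, 17]. The pivot is placed at index 3. All elements to the left of the pivot are <= 13, and all elements to the right are > 13.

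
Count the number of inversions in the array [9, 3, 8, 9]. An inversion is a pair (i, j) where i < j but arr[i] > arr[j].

Finding inversions in [9, 3, 8, 9]:

(0, 1): arr[0]=9 > arr[1]=3
(0, 2): arr[0]=9 > arr[2]=8

Total inversions: 2

The array has 2 inversion(s): (0,1), (0,2). Each pair (i,j) satisfies i < j and arr[i] > arr[j].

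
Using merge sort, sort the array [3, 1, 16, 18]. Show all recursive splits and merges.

Merge sort trace:

Split: [3, 1, 16, 18] -> [3, 1] and [16, 18]
  Split: [3, 1] -> [3] and [1]
  Merge: [3] + [1] -> [1, 3]
  Split: [16, 18] -> [16] and [18]
  Merge: [16] + [18] -> [16, 18]
Merge: [1, 3] + [16, 18] -> [1, 3, 16, 18]

Final sorted array: [1, 3, 16, 18]

The merge sort proceeds by recursively splitting the array and merging sorted halves.
After all merges, the sorted array is [1, 3, 16, 18].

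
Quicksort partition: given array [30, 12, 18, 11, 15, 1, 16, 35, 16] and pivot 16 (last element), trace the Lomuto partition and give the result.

Lomuto partition with pivot = 16:

Initial array: [30, 12, 18, 11, 15, 1, 16, 35, 16]

arr[0]=30 > 16: no swap
arr[1]=12 <= 16: swap with position 0, array becomes [12, 30, 18, 11, 15, 1, 16, 35, 16]
arr[2]=18 > 16: no swap
arr[3]=11 <= 16: swap with position 1, array becomes [12, 11, 18, 30, 15, 1, 16, 35, 16]
arr[4]=15 <= 16: swap with position 2, array becomes [12, 11, 15, 30, 18, 1, 16, 35, 16]
arr[5]=1 <= 16: swap with position 3, array becomes [12, 11, 15, 1, 18, 30, 16, 35, 16]
arr[6]=16 <= 16: swap with position 4, array becomes [12, 11, 15, 1, 16, 30, 18, 35, 16]
arr[7]=35 > 16: no swap

Place pivot at position 5: [12, 11, 15, 1, 16, 16, 18, 35, 30]
Pivot position: 5

After partitioning with pivot 16, the array becomes [12, 11, 15, 1, 16, 16, 18, 35, 30]. The pivot is placed at index 5. All elements to the left of the pivot are <= 16, and all elements to the right are > 16.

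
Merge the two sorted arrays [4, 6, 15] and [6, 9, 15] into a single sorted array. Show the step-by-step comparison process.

Merging process:

Compare 4 vs 6: take 4 from left. Merged: [4]
Compare 6 vs 6: take 6 from left. Merged: [4, 6]
Compare 15 vs 6: take 6 from right. Merged: [4, 6, 6]
Compare 15 vs 9: take 9 from right. Merged: [4, 6, 6, 9]
Compare 15 vs 15: take 15 from left. Merged: [4, 6, 6, 9, 15]
Append remaining from right: [15]. Merged: [4, 6, 6, 9, 15, 15]

Final merged array: [4, 6, 6, 9, 15, 15]
Total comparisons: 5

The merged array is [4, 6, 6, 9, 15, 15], requiring 5 comparisons. The merge step runs in O(n) time where n is the total number of elements.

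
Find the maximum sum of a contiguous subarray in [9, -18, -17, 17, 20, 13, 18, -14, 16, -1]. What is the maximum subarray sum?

Using Kadane's algorithm on [9, -18, -17, 17, 20, 13, 18, -14, 16, -1]:

Scanning through the array:
Position 1 (value -18): max_ending_here = -9, max_so_far = 9
Position 2 (value -17): max_ending_here = -17, max_so_far = 9
Position 3 (value 17): max_ending_here = 17, max_so_far = 17
Position 4 (value 20): max_ending_here = 37, max_so_far = 37
Position 5 (value 13): max_ending_here = 50, max_so_far = 50
Position 6 (value 18): max_ending_here = 68, max_so_far = 68
Position 7 (value -14): max_ending_here = 54, max_so_far = 68
Position 8 (value 16): max_ending_here = 70, max_so_far = 70
Position 9 (value -1): max_ending_here = 69, max_so_far = 70

Maximum subarray: [17, 20, 13, 18, -14, 16]
Maximum sum: 70

The maximum subarray is [17, 20, 13, 18, -14, 16] with sum 70. This subarray runs from index 3 to index 8.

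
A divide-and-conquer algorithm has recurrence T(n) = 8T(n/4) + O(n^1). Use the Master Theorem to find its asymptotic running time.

Master Theorem for T(n) = 8T(n/4) + O(n^1):

a = 8, b = 4, c = 1
log_b(a) = log_4(8) = 1.5000

Case 1: c = 1 < log_4(8) = 1.5000
T(n) = O(n^(log_4 8))

For T(n) = 8T(n/4) + O(n^1): log_4(8) = 1.5000. This is Case 1 of the Master Theorem (c < log_b(a), work dominated by leaves), giving O(n^(log_4 8)).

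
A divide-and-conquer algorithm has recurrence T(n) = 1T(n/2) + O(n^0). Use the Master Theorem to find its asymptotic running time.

Master Theorem for T(n) = 1T(n/2) + O(n^0):

a = 1, b = 2, c = 0
log_b(a) = log_2(1) = 0.0000

Case 2: c = 0 = log_2(1) = 0.0000
T(n) = O(n^0 log n) = O(log n)

For T(n) = 1T(n/2) + O(n^0): log_2(1) = 0.0000. This is Case 2 of the Master Theorem (c = log_b(a), equal work at all levels), giving O(log n).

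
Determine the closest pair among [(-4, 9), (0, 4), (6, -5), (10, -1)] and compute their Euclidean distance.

Computing all pairwise distances among 4 points:

d((-4, 9), (0, 4)) = 6.4031
d((-4, 9), (6, -5)) = 17.2047
d((-4, 9), (10, -1)) = 17.2047
d((0, 4), (6, -5)) = 10.8167
d((0, 4), (10, -1)) = 11.1803
d((6, -5), (10, -1)) = 5.6569 <-- minimum

Closest pair: (6, -5) and (10, -1) with distance 5.6569

The closest pair is (6, -5) and (10, -1) with Euclidean distance 5.6569. For 4 points, brute-force pairwise comparison is shown above. For large n, the divide-and-conquer algorithm (sort by x, recurse on halves, check the dividing strip) achieves O(n log n).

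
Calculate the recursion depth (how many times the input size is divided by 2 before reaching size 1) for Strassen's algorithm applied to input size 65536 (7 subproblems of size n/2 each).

For divide and conquer with division factor 2:

Problem sizes at each level:
Level 0: 65536
Level 1: 32768
Level 2: 16384
Level 3: 8192
Level 4: 4096
Level 5: 2048
Level 6: 1024
Level 7: 512
Level 8: 256
Level 9: 128
Level 10: 64
Level 11: 32
Level 12: 16
Level 13: 8
Level 14: 4
Level 15: 2
Level 16: 1

The root is level 0 and the size-1 base case is level 16 (the tree spans levels 0 through 16, i.e. 17 levels counting the root), so the depth is the number of divisions: log_2(65536) = 16

The recursion tree depth is log_2(65536) = 16. At each level, the problem size is divided by 2, so it takes 16 divisions to reduce to a base case of size 1. The algorithm makes 7 recursive calls at each level.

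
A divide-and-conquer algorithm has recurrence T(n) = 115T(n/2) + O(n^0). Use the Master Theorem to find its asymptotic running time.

Master Theorem for T(n) = 115T(n/2) + O(n^0):

a = 115, b = 2, c = 0
log_b(a) = log_2(115) = 6.8455

Case 1: c = 0 < log_2(115) = 6.8455
T(n) = O(n^(log_2 115))

For T(n) = 115T(n/2) + O(n^0): log_2(115) = 6.8455. This is Case 1 of the Master Theorem (c < log_b(a), work dominated by leaves), giving O(n^(log_2 115)).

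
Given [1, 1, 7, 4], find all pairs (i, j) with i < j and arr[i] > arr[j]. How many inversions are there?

Finding inversions in [1, 1, 7, 4]:

(2, 3): arr[2]=7 > arr[3]=4

Total inversions: 1

The array has 1 inversion(s): (2,3). Each pair (i,j) satisfies i < j and arr[i] > arr[j].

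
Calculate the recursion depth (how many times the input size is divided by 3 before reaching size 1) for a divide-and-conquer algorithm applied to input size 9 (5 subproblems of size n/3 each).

For divide and conquer with division factor 3:

Problem sizes at each level:
Level 0: 9
Level 1: 3
Level 2: 1

The root is level 0 and the size-1 base case is level 2 (the tree spans levels 0 through 2, i.e. 3 levels counting the root), so the depth is the number of divisions: log_3(9) = 2

The recursion tree depth is log_3(9) = 2. At each level, the problem size is divided by 3, so it takes 2 divisions to reduce to a base case of size 1. The algorithm makes 5 recursive calls at each level.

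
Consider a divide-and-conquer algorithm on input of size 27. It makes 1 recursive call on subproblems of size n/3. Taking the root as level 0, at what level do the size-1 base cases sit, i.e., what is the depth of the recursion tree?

For divide and conquer with division factor 3:

Problem sizes at each level:
Level 0: 27
Level 1: 9
Level 2: 3
Level 3: 1

The root is level 0 and the size-1 base case is level 3 (the tree spans levels 0 through 3, i.e. 4 levels counting the root), so the depth is the number of divisions: log_3(27) = 3

The recursion tree depth is log_3(27) = 3. At each level, the problem size is divided by 3, so it takes 3 divisions to reduce to a base case of size 1. The algorithm makes 1 recursive call at each level.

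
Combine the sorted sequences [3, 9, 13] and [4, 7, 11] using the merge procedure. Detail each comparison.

Merging process:

Compare 3 vs 4: take 3 from left. Merged: [3]
Compare 9 vs 4: take 4 from right. Merged: [3, 4]
Compare 9 vs 7: take 7 from right. Merged: [3, 4, 7]
Compare 9 vs 11: take 9 from left. Merged: [3, 4, 7, 9]
Compare 13 vs 11: take 11 from right. Merged: [3, 4, 7, 9, 11]
Append remaining from left: [13]. Merged: [3, 4, 7, 9, 11, 13]

Final merged array: [3, 4, 7, 9, 11, 13]
Total comparisons: 5

The merged array is [3, 4, 7, 9, 11, 13], requiring 5 comparisons. The merge step runs in O(n) time where n is the total number of elements.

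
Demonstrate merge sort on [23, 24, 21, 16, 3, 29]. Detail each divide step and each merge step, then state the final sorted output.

Merge sort trace:

Split: [23, 24, 21, 16, 3, 29] -> [23, 24, 21] and [16, 3, 29]
  Split: [23, 24, 21] -> [23] and [24, 21]
    Split: [24, 21] -> [24] and [21]
    Merge: [24] + [21] -> [21, 24]
  Merge: [23] + [21, 24] -> [21, 23, 24]
  Split: [16, 3, 29] -> [16] and [3, 29]
    Split: [3, 29] -> [3] and [29]
    Merge: [3] + [29] -> [3, 29]
  Merge: [16] + [3, 29] -> [3, 16, 29]
Merge: [21, 23, 24] + [3, 16, 29] -> [3, 16, 21, 23, 24, 29]

Final sorted array: [3, 16, 21, 23, 24, 29]

The merge sort proceeds by recursively splitting the array and merging sorted halves.
After all merges, the sorted array is [3, 16, 21, 23, 24, 29].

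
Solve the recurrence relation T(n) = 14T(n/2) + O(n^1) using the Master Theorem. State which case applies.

Master Theorem for T(n) = 14T(n/2) + O(n^1):

a = 14, b = 2, c = 1
log_b(a) = log_2(14) = 3.8074

Case 1: c = 1 < log_2(14) = 3.8074
T(n) = O(n^(log_2 14))

For T(n) = 14T(n/2) + O(n^1): log_2(14) = 3.8074. This is Case 1 of the Master Theorem (c < log_b(a), work dominated by leaves), giving O(n^(log_2 14)).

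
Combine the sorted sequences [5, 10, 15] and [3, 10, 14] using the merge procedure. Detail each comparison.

Merging process:

Compare 5 vs 3: take 3 from right. Merged: [3]
Compare 5 vs 10: take 5 from left. Merged: [3, 5]
Compare 10 vs 10: take 10 from left. Merged: [3, 5, 10]
Compare 15 vs 10: take 10 from right. Merged: [3, 5, 10, 10]
Compare 15 vs 14: take 14 from right. Merged: [3, 5, 10, 10, 14]
Append remaining from left: [15]. Merged: [3, 5, 10, 10, 14, 15]

Final merged array: [3, 5, 10, 10, 14, 15]
Total comparisons: 5

The merged array is [3, 5, 10, 10, 14, 15], requiring 5 comparisons. The merge step runs in O(n) time where n is the total number of elements.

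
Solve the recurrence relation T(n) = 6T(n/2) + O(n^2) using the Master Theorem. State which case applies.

Master Theorem for T(n) = 6T(n/2) + O(n^2):

a = 6, b = 2, c = 2
log_b(a) = log_2(6) = 2.5850

Case 1: c = 2 < log_2(6) = 2.5850
T(n) = O(n^(log_2 6))

For T(n) = 6T(n/2) + O(n^2): log_2(6) = 2.5850. This is Case 1 of the Master Theorem (c < log_b(a), work dominated by leaves), giving O(n^(log_2 6)).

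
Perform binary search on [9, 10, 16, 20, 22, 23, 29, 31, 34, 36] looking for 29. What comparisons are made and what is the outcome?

Binary search for 29 in [9, 10, 16, 20, 22, 23, 29, 31, 34, 36]:

lo=0, hi=9, mid=4, arr[mid]=22 -> 22 < 29, search right half
lo=5, hi=9, mid=7, arr[mid]=31 -> 31 > 29, search left half
lo=5, hi=6, mid=5, arr[mid]=23 -> 23 < 29, search right half
lo=6, hi=6, mid=6, arr[mid]=29 -> Found target at index 6!

Binary search finds 29 at index 6 after 4 comparisons. The search repeatedly halves the search space by comparing with the middle element.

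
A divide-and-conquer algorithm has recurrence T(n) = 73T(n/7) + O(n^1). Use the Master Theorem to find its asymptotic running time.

Master Theorem for T(n) = 73T(n/7) + O(n^1):

a = 73, b = 7, c = 1
log_b(a) = log_7(73) = 2.2049

Case 1: c = 1 < log_7(73) = 2.2049
T(n) = O(n^(log_7 73))

For T(n) = 73T(n/7) + O(n^1): log_7(73) = 2.2049. This is Case 1 of the Master Theorem (c < log_b(a), work dominated by leaves), giving O(n^(log_7 73)).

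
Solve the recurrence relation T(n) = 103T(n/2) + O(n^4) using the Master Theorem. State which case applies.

Master Theorem for T(n) = 103T(n/2) + O(n^4):

a = 103, b = 2, c = 4
log_b(a) = log_2(103) = 6.6865

Case 1: c = 4 < log_2(103) = 6.6865
T(n) = O(n^(log_2 103))

For T(n) = 103T(n/2) + O(n^4): log_2(103) = 6.6865. This is Case 1 of the Master Theorem (c < log_b(a), work dominated by leaves), giving O(n^(log_2 103)).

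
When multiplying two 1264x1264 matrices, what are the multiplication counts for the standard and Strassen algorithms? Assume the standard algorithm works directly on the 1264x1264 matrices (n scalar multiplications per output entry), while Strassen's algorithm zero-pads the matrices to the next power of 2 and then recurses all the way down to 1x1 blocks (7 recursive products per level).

Matrix multiplication for 1264x1264 matrices:

Strassen's algorithm requires power-of-2 dimensions. Pad 1264x1264 to 2048x2048 (next power of 2).

Standard algorithm: 1264^3 = 2019487744 multiplications
Strassen's algorithm: 7^(log2(2048)) = 7^11 = 1977326743 multiplications
Savings: 2019487744 - 1977326743 = 42161001 multiplications

Standard: 2019487744 multiplications (1264^3). Strassen: 1977326743 multiplications (7^11, after padding to 2048x2048). Strassen reduces 8 recursive multiplications to 7 at each level.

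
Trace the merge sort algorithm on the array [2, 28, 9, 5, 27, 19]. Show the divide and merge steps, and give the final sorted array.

Merge sort trace:

Split: [2, 28, 9, 5, 27, 19] -> [2, 28, 9] and [5, 27, 19]
  Split: [2, 28, 9] -> [2] and [28, 9]
    Split: [28, 9] -> [28] and [9]
    Merge: [28] + [9] -> [9, 28]
  Merge: [2] + [9, 28] -> [2, 9, 28]
  Split: [5, 27, 19] -> [5] and [27, 19]
    Split: [27, 19] -> [27] and [19]
    Merge: [27] + [19] -> [19, 27]
  Merge: [5] + [19, 27] -> [5, 19, 27]
Merge: [2, 9, 28] + [5, 19, 27] -> [2, 5, 9, 19, 27, 28]

Final sorted array: [2, 5, 9, 19, 27, 28]

The merge sort proceeds by recursively splitting the array and merging sorted halves.
After all merges, the sorted array is [2, 5, 9, 19, 27, 28].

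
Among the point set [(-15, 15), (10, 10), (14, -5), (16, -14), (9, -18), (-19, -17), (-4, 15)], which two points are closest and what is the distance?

Computing all pairwise distances among 7 points:

d((-15, 15), (10, 10)) = 25.4951
d((-15, 15), (14, -5)) = 35.2278
d((-15, 15), (16, -14)) = 42.45
d((-15, 15), (9, -18)) = 40.8044
d((-15, 15), (-19, -17)) = 32.249
d((-15, 15), (-4, 15)) = 11.0
d((10, 10), (14, -5)) = 15.5242
d((10, 10), (16, -14)) = 24.7386
d((10, 10), (9, -18)) = 28.0179
d((10, 10), (-19, -17)) = 39.6232
d((10, 10), (-4, 15)) = 14.8661
d((14, -5), (16, -14)) = 9.2195
d((14, -5), (9, -18)) = 13.9284
d((14, -5), (-19, -17)) = 35.1141
d((14, -5), (-4, 15)) = 26.9072
d((16, -14), (9, -18)) = 8.0623 <-- minimum
d((16, -14), (-19, -17)) = 35.1283
d((16, -14), (-4, 15)) = 35.2278
d((9, -18), (-19, -17)) = 28.0179
d((9, -18), (-4, 15)) = 35.4683
d((-19, -17), (-4, 15)) = 35.3412

Closest pair: (16, -14) and (9, -18) with distance 8.0623

The closest pair is (16, -14) and (9, -18) with Euclidean distance 8.0623. For 7 points, brute-force pairwise comparison is shown above. For large n, the divide-and-conquer algorithm (sort by x, recurse on halves, check the dividing strip) achieves O(n log n).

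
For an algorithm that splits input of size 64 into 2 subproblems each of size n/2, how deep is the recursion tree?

For divide and conquer with division factor 2:

Problem sizes at each level:
Level 0: 64
Level 1: 32
Level 2: 16
Level 3: 8
Level 4: 4
Level 5: 2
Level 6: 1

The root is level 0 and the size-1 base case is level 6 (the tree spans levels 0 through 6, i.e. 7 levels counting the root), so the depth is the number of divisions: log_2(64) = 6

The recursion tree depth is log_2(64) = 6. At each level, the problem size is divided by 2, so it takes 6 divisions to reduce to a base case of size 1. The algorithm makes 2 recursive calls at each level.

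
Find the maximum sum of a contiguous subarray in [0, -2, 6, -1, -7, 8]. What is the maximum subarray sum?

Using Kadane's algorithm on [0, -2, 6, -1, -7, 8]:

Scanning through the array:
Position 1 (value -2): max_ending_here = -2, max_so_far = 0
Position 2 (value 6): max_ending_here = 6, max_so_far = 6
Position 3 (value -1): max_ending_here = 5, max_so_far = 6
Position 4 (value -7): max_ending_here = -2, max_so_far = 6
Position 5 (value 8): max_ending_here = 8, max_so_far = 8

Maximum subarray: [8]
Maximum sum: 8

The maximum subarray is [8] with sum 8. This subarray runs from index 5 to index 5.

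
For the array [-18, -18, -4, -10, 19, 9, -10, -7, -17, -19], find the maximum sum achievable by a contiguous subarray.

Using Kadane's algorithm on [-18, -18, -4, -10, 19, 9, -10, -7, -17, -19]:

Scanning through the array:
Position 1 (value -18): max_ending_here = -18, max_so_far = -18
Position 2 (value -4): max_ending_here = -4, max_so_far = -4
Position 3 (value -10): max_ending_here = -10, max_so_far = -4
Position 4 (value 19): max_ending_here = 19, max_so_far = 19
Position 5 (value 9): max_ending_here = 28, max_so_far = 28
Position 6 (value -10): max_ending_here = 18, max_so_far = 28
Position 7 (value -7): max_ending_here = 11, max_so_far = 28
Position 8 (value -17): max_ending_here = -6, max_so_far = 28
Position 9 (value -19): max_ending_here = -19, max_so_far = 28

Maximum subarray: [19, 9]
Maximum sum: 28

The maximum subarray is [19, 9] with sum 28. This subarray runs from index 4 to index 5.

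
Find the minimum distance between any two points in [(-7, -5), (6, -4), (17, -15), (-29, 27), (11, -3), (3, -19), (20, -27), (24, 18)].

Computing all pairwise distances among 8 points:

d((-7, -5), (6, -4)) = 13.0384
d((-7, -5), (17, -15)) = 26.0
d((-7, -5), (-29, 27)) = 38.833
d((-7, -5), (11, -3)) = 18.1108
d((-7, -5), (3, -19)) = 17.2047
d((-7, -5), (20, -27)) = 34.8281
d((-7, -5), (24, 18)) = 38.6005
d((6, -4), (17, -15)) = 15.5563
d((6, -4), (-29, 27)) = 46.7547
d((6, -4), (11, -3)) = 5.099 <-- minimum
d((6, -4), (3, -19)) = 15.2971
d((6, -4), (20, -27)) = 26.9258
d((6, -4), (24, 18)) = 28.4253
d((17, -15), (-29, 27)) = 62.2896
d((17, -15), (11, -3)) = 13.4164
d((17, -15), (3, -19)) = 14.5602
d((17, -15), (20, -27)) = 12.3693
d((17, -15), (24, 18)) = 33.7343
d((-29, 27), (11, -3)) = 50.0
d((-29, 27), (3, -19)) = 56.0357
d((-29, 27), (20, -27)) = 72.9178
d((-29, 27), (24, 18)) = 53.7587
d((11, -3), (3, -19)) = 17.8885
d((11, -3), (20, -27)) = 25.632
d((11, -3), (24, 18)) = 24.6982
d((3, -19), (20, -27)) = 18.7883
d((3, -19), (24, 18)) = 42.5441
d((20, -27), (24, 18)) = 45.1774

Closest pair: (6, -4) and (11, -3) with distance 5.099

The closest pair is (6, -4) and (11, -3) with Euclidean distance 5.099. For 8 points, brute-force pairwise comparison is shown above. For large n, the divide-and-conquer algorithm (sort by x, recurse on halves, check the dividing strip) achieves O(n log n).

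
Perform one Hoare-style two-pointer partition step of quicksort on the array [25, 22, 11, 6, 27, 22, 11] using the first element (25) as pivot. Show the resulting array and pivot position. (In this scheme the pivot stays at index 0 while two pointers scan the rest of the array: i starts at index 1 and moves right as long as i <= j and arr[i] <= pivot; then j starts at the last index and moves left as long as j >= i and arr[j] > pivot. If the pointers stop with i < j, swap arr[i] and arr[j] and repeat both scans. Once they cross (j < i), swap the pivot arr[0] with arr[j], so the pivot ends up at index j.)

Hoare-style two-pointer partition with pivot = 25:

Initial array: [25, 22, 11, 6, 27, 22, 11]

Pointers start at i = 1, j = 6.
i stops at index 4 (arr[4]=27 > 25), j stops at index 6 (arr[6]=11 <= 25): swap arr[4] and arr[6], array becomes [25, 22, 11, 6, 11, 22, 27]
i ends at 6, j ends at 5: the pointers have crossed (j < i), so scanning stops.

Swap pivot arr[0] with arr[5] to place pivot at position 5: [22, 22, 11, 6, 11, 25, 27]
Pivot position: 5

After partitioning with pivot 25, the array becomes [22, 22, 11, 6, 11, 25, 27]. The pivot is placed at index 5. All elements to the left of the pivot are <= 25, and all elements to the right are > 25.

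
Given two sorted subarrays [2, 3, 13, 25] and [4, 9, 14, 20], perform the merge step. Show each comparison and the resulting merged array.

Merging process:

Compare 2 vs 4: take 2 from left. Merged: [2]
Compare 3 vs 4: take 3 from left. Merged: [2, 3]
Compare 13 vs 4: take 4 from right. Merged: [2, 3, 4]
Compare 13 vs 9: take 9 from right. Merged: [2, 3, 4, 9]
Compare 13 vs 14: take 13 from left. Merged: [2, 3, 4, 9, 13]
Compare 25 vs 14: take 14 from right. Merged: [2, 3, 4, 9, 13, 14]
Compare 25 vs 20: take 20 from right. Merged: [2, 3, 4, 9, 13, 14, 20]
Append remaining from left: [25]. Merged: [2, 3, 4, 9, 13, 14, 20, 25]

Final merged array: [2, 3, 4, 9, 13, 14, 20, 25]
Total comparisons: 7

The merged array is [2, 3, 4, 9, 13, 14, 20, 25], requiring 7 comparisons. The merge step runs in O(n) time where n is the total number of elements.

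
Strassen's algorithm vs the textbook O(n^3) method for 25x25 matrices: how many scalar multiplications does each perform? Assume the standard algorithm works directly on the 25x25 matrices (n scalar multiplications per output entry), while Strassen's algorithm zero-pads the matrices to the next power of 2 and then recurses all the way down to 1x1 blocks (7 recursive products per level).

Matrix multiplication for 25x25 matrices:

Strassen's algorithm requires power-of-2 dimensions. Pad 25x25 to 32x32 (next power of 2).

Standard algorithm: 25^3 = 15625 multiplications
Strassen's algorithm: 7^(log2(32)) = 7^5 = 16807 multiplications
Difference: 15625 - 16807 = -1182 (Strassen uses MORE here due to padding overhead — for small or just-over-power-of-2 n, padding can outweigh the per-level savings)

Standard: 15625 multiplications (25^3). Strassen: 16807 multiplications (7^5, after padding to 32x32). Strassen reduces 8 recursive multiplications to 7 at each level.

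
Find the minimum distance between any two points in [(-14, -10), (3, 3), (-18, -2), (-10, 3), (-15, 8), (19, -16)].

Computing all pairwise distances among 6 points:

d((-14, -10), (3, 3)) = 21.4009
d((-14, -10), (-18, -2)) = 8.9443
d((-14, -10), (-10, 3)) = 13.6015
d((-14, -10), (-15, 8)) = 18.0278
d((-14, -10), (19, -16)) = 33.541
d((3, 3), (-18, -2)) = 21.587
d((3, 3), (-10, 3)) = 13.0
d((3, 3), (-15, 8)) = 18.6815
d((3, 3), (19, -16)) = 24.8395
d((-18, -2), (-10, 3)) = 9.434
d((-18, -2), (-15, 8)) = 10.4403
d((-18, -2), (19, -16)) = 39.5601
d((-10, 3), (-15, 8)) = 7.0711 <-- minimum
d((-10, 3), (19, -16)) = 34.6699
d((-15, 8), (19, -16)) = 41.6173

Closest pair: (-10, 3) and (-15, 8) with distance 7.0711

The closest pair is (-10, 3) and (-15, 8) with Euclidean distance 7.0711. For 6 points, brute-force pairwise comparison is shown above. For large n, the divide-and-conquer algorithm (sort by x, recurse on halves, check the dividing strip) achieves O(n log n).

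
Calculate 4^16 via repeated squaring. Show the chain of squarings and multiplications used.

Computing 4^16 by squaring (build up from 4^1; each line after the first costs one multiplication):

4^1 = 4
4^2 = (4^1)^2 = 4^2 = 16
4^4 = (4^2)^2 = 16^2 = 256
4^8 = (4^4)^2 = 256^2 = 65536
4^16 = (4^8)^2 = 65536^2 = 4294967296

Result: 4294967296
Multiplications needed: 4 (4 lines after 4^1)

4^16 = 4294967296. Using exponentiation by squaring, this requires 4 multiplications. The key idea: if the exponent is even, square the half-power; if odd, multiply by the base once.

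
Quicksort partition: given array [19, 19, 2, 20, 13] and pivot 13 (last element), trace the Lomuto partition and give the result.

Lomuto partition with pivot = 13:

Initial array: [19, 19, 2, 20, 13]

arr[0]=19 > 13: no swap
arr[1]=19 > 13: no swap
arr[2]=2 <= 13: swap with position 0, array becomes [2, 19, 19, 20, 13]
arr[3]=20 > 13: no swap

Place pivot at position 1: [2, 13, 19, 20, 19]
Pivot position: 1

After partitioning with pivot 13, the array becomes [2, 13, 19, 20, 19]. The pivot is placed at index 1. All elements to the left of the pivot are <= 13, and all elements to the right are > 13.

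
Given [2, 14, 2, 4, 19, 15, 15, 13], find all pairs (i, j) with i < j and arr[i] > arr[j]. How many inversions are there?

Finding inversions in [2, 14, 2, 4, 19, 15, 15, 13]:

(1, 2): arr[1]=14 > arr[2]=2
(1, 3): arr[1]=14 > arr[3]=4
(1, 7): arr[1]=14 > arr[7]=13
(4, 5): arr[4]=19 > arr[5]=15
(4, 6): arr[4]=19 > arr[6]=15
(4, 7): arr[4]=19 > arr[7]=13
(5, 7): arr[5]=15 > arr[7]=13
(6, 7): arr[6]=15 > arr[7]=13

Total inversions: 8

The array has 8 inversion(s): (1,2), (1,3), (1,7), (4,5), (4,6), (4,7), (5,7), (6,7). Each pair (i,j) satisfies i < j and arr[i] > arr[j].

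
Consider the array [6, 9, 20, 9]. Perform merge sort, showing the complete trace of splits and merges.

Merge sort trace:

Split: [6, 9, 20, 9] -> [6, 9] and [20, 9]
  Split: [6, 9] -> [6] and [9]
  Merge: [6] + [9] -> [6, 9]
  Split: [20, 9] -> [20] and [9]
  Merge: [20] + [9] -> [9, 20]
Merge: [6, 9] + [9, 20] -> [6, 9, 9, 20]

Final sorted array: [6, 9, 9, 20]

The merge sort proceeds by recursively splitting the array and merging sorted halves.
After all merges, the sorted array is [6, 9, 9, 20].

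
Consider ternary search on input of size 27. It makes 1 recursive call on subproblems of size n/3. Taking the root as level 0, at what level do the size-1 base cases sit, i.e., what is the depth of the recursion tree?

For divide and conquer with division factor 3:

Problem sizes at each level:
Level 0: 27
Level 1: 9
Level 2: 3
Level 3: 1

The root is level 0 and the size-1 base case is level 3 (the tree spans levels 0 through 3, i.e. 4 levels counting the root), so the depth is the number of divisions: log_3(27) = 3

The recursion tree depth is log_3(27) = 3. At each level, the problem size is divided by 3, so it takes 3 divisions to reduce to a base case of size 1. The algorithm makes 1 recursive call at each level.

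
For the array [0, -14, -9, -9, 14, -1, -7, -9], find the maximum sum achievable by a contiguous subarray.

Using Kadane's algorithm on [0, -14, -9, -9, 14, -1, -7, -9]:

Scanning through the array:
Position 1 (value -14): max_ending_here = -14, max_so_far = 0
Position 2 (value -9): max_ending_here = -9, max_so_far = 0
Position 3 (value -9): max_ending_here = -9, max_so_far = 0
Position 4 (value 14): max_ending_here = 14, max_so_far = 14
Position 5 (value -1): max_ending_here = 13, max_so_far = 14
Position 6 (value -7): max_ending_here = 6, max_so_far = 14
Position 7 (value -9): max_ending_here = -3, max_so_far = 14

Maximum subarray: [14]
Maximum sum: 14

The maximum subarray is [14] with sum 14. This subarray runs from index 4 to index 4.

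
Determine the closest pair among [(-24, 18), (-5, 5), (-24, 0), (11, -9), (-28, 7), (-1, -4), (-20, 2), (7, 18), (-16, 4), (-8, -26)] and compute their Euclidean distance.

Computing all pairwise distances among 10 points:

d((-24, 18), (-5, 5)) = 23.0217
d((-24, 18), (-24, 0)) = 18.0
d((-24, 18), (11, -9)) = 44.2041
d((-24, 18), (-28, 7)) = 11.7047
d((-24, 18), (-1, -4)) = 31.8277
d((-24, 18), (-20, 2)) = 16.4924
d((-24, 18), (7, 18)) = 31.0
d((-24, 18), (-16, 4)) = 16.1245
d((-24, 18), (-8, -26)) = 46.8188
d((-5, 5), (-24, 0)) = 19.6469
d((-5, 5), (11, -9)) = 21.2603
d((-5, 5), (-28, 7)) = 23.0868
d((-5, 5), (-1, -4)) = 9.8489
d((-5, 5), (-20, 2)) = 15.2971
d((-5, 5), (7, 18)) = 17.6918
d((-5, 5), (-16, 4)) = 11.0454
d((-5, 5), (-8, -26)) = 31.1448
d((-24, 0), (11, -9)) = 36.1386
d((-24, 0), (-28, 7)) = 8.0623
d((-24, 0), (-1, -4)) = 23.3452
d((-24, 0), (-20, 2)) = 4.4721 <-- minimum
d((-24, 0), (7, 18)) = 35.8469
d((-24, 0), (-16, 4)) = 8.9443
d((-24, 0), (-8, -26)) = 30.5287
d((11, -9), (-28, 7)) = 42.1545
d((11, -9), (-1, -4)) = 13.0
d((11, -9), (-20, 2)) = 32.8938
d((11, -9), (7, 18)) = 27.2947
d((11, -9), (-16, 4)) = 29.9666
d((11, -9), (-8, -26)) = 25.4951
d((-28, 7), (-1, -4)) = 29.1548
d((-28, 7), (-20, 2)) = 9.434
d((-28, 7), (7, 18)) = 36.6879
d((-28, 7), (-16, 4)) = 12.3693
d((-28, 7), (-8, -26)) = 38.5876
d((-1, -4), (-20, 2)) = 19.9249
d((-1, -4), (7, 18)) = 23.4094
d((-1, -4), (-16, 4)) = 17.0
d((-1, -4), (-8, -26)) = 23.0868
d((-20, 2), (7, 18)) = 31.3847
d((-20, 2), (-16, 4)) = 4.4721 <-- minimum
d((-20, 2), (-8, -26)) = 30.4631
d((7, 18), (-16, 4)) = 26.9258
d((7, 18), (-8, -26)) = 46.4866
d((-16, 4), (-8, -26)) = 31.0483

Minimum distance: 4.4721 (tie among 2 pairs: (-24, 0) and (-20, 2); (-20, 2) and (-16, 4))

The minimum Euclidean distance is 4.4721. There is a tie: 2 pairs achieve this minimum — (-24, 0) and (-20, 2); (-20, 2) and (-16, 4). Any of these is a valid closest pair. For 10 points, brute-force pairwise comparison is shown above. For large n, the divide-and-conquer algorithm (sort by x, recurse on halves, check the dividing strip) achieves O(n log n).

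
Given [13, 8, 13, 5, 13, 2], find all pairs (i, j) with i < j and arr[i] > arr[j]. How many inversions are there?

Finding inversions in [13, 8, 13, 5, 13, 2]:

(0, 1): arr[0]=13 > arr[1]=8
(0, 3): arr[0]=13 > arr[3]=5
(0, 5): arr[0]=13 > arr[5]=2
(1, 3): arr[1]=8 > arr[3]=5
(1, 5): arr[1]=8 > arr[5]=2
(2, 3): arr[2]=13 > arr[3]=5
(2, 5): arr[2]=13 > arr[5]=2
(3, 5): arr[3]=5 > arr[5]=2
(4, 5): arr[4]=13 > arr[5]=2

Total inversions: 9

The array has 9 inversion(s): (0,1), (0,3), (0,5), (1,3), (1,5), (2,3), (2,5), (3,5), (4,5). Each pair (i,j) satisfies i < j and arr[i] > arr[j].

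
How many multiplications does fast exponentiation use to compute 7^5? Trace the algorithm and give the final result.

Computing 7^5 by squaring (build up from 7^1; each line after the first costs one multiplication):

7^1 = 7
7^2 = (7^1)^2 = 7^2 = 49
7^4 = (7^2)^2 = 49^2 = 2401
7^5 = 7 * 7^4 = 7 * 2401 = 16807

Result: 16807
Multiplications needed: 3 (3 lines after 7^1)

7^5 = 16807. Using exponentiation by squaring, this requires 3 multiplications. The key idea: if the exponent is even, square the half-power; if odd, multiply by the base once.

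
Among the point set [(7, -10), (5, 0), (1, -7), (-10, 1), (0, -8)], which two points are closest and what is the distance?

Computing all pairwise distances among 5 points:

d((7, -10), (5, 0)) = 10.198
d((7, -10), (1, -7)) = 6.7082
d((7, -10), (-10, 1)) = 20.2485
d((7, -10), (0, -8)) = 7.2801
d((5, 0), (1, -7)) = 8.0623
d((5, 0), (-10, 1)) = 15.0333
d((5, 0), (0, -8)) = 9.434
d((1, -7), (-10, 1)) = 13.6015
d((1, -7), (0, -8)) = 1.4142 <-- minimum
d((-10, 1), (0, -8)) = 13.4536

Closest pair: (1, -7) and (0, -8) with distance 1.4142

The closest pair is (1, -7) and (0, -8) with Euclidean distance 1.4142. For 5 points, brute-force pairwise comparison is shown above. For large n, the divide-and-conquer algorithm (sort by x, recurse on halves, check the dividing strip) achieves O(n log n).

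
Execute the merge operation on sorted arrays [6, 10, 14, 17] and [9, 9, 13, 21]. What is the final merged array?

Merging process:

Compare 6 vs 9: take 6 from left. Merged: [6]
Compare 10 vs 9: take 9 from right. Merged: [6, 9]
Compare 10 vs 9: take 9 from right. Merged: [6, 9, 9]
Compare 10 vs 13: take 10 from left. Merged: [6, 9, 9, 10]
Compare 14 vs 13: take 13 from right. Merged: [6, 9, 9, 10, 13]
Compare 14 vs 21: take 14 from left. Merged: [6, 9, 9, 10, 13, 14]
Compare 17 vs 21: take 17 from left. Merged: [6, 9, 9, 10, 13, 14, 17]
Append remaining from right: [21]. Merged: [6, 9, 9, 10, 13, 14, 17, 21]

Final merged array: [6, 9, 9, 10, 13, 14, 17, 21]
Total comparisons: 7

The merged array is [6, 9, 9, 10, 13, 14, 17, 21], requiring 7 comparisons. The merge step runs in O(n) time where n is the total number of elements.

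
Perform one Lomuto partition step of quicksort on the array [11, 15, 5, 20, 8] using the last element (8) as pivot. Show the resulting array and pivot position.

Lomuto partition with pivot = 8:

Initial array: [11, 15, 5, 20, 8]

arr[0]=11 > 8: no swap
arr[1]=15 > 8: no swap
arr[2]=5 <= 8: swap with position 0, array becomes [5, 15, 11, 20, 8]
arr[3]=20 > 8: no swap

Place pivot at position 1: [5, 8, 11, 20, 15]
Pivot position: 1

After partitioning with pivot 8, the array becomes [5, 8, 11, 20, 15]. The pivot is placed at index 1. All elements to the left of the pivot are <= 8, and all elements to the right are > 8.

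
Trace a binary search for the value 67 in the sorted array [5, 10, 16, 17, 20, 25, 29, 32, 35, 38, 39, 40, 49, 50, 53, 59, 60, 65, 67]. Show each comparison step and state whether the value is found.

Binary search for 67 in [5, 10, 16, 17, 20, 25, 29, 32, 35, 38, 39, 40, 49, 50, 53, 59, 60, 65, 67]:

lo=0, hi=18, mid=9, arr[mid]=38 -> 38 < 67, search right half
lo=10, hi=18, mid=14, arr[mid]=53 -> 53 < 67, search right half
lo=15, hi=18, mid=16, arr[mid]=60 -> 60 < 67, search right half
lo=17, hi=18, mid=17, arr[mid]=65 -> 65 < 67, search right half
lo=18, hi=18, mid=18, arr[mid]=67 -> Found target at index 18!

Binary search finds 67 at index 18 after 5 comparisons. The search repeatedly halves the search space by comparing with the middle element.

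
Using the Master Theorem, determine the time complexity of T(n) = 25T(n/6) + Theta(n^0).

Master Theorem for T(n) = 25T(n/6) + O(n^0):

a = 25, b = 6, c = 0
log_b(a) = log_6(25) = 1.7965

Case 1: c = 0 < log_6(25) = 1.7965
T(n) = O(n^(log_6 25))

For T(n) = 25T(n/6) + O(n^0): log_6(25) = 1.7965. This is Case 1 of the Master Theorem (c < log_b(a), work dominated by leaves), giving O(n^(log_6 25)).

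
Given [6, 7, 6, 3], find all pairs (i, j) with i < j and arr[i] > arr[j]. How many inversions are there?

Finding inversions in [6, 7, 6, 3]:

(0, 3): arr[0]=6 > arr[3]=3
(1, 2): arr[1]=7 > arr[2]=6
(1, 3): arr[1]=7 > arr[3]=3
(2, 3): arr[2]=6 > arr[3]=3

Total inversions: 4

The array has 4 inversion(s): (0,3), (1,2), (1,3), (2,3). Each pair (i,j) satisfies i < j and arr[i] > arr[j].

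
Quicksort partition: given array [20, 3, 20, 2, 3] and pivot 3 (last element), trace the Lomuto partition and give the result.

Lomuto partition with pivot = 3:

Initial array: [20, 3, 20, 2, 3]

arr[0]=20 > 3: no swap
arr[1]=3 <= 3: swap with position 0, array becomes [3, 20, 20, 2, 3]
arr[2]=20 > 3: no swap
arr[3]=2 <= 3: swap with position 1, array becomes [3, 2, 20, 20, 3]

Place pivot at position 2: [3, 2, 3, 20, 20]
Pivot position: 2

After partitioning with pivot 3, the array becomes [3, 2, 3, 20, 20]. The pivot is placed at index 2. All elements to the left of the pivot are <= 3, and all elements to the right are > 3.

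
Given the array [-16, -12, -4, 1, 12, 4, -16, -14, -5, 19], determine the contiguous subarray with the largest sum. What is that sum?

Using Kadane's algorithm on [-16, -12, -4, 1, 12, 4, -16, -14, -5, 19]:

Scanning through the array:
Position 1 (value -12): max_ending_here = -12, max_so_far = -12
Position 2 (value -4): max_ending_here = -4, max_so_far = -4
Position 3 (value 1): max_ending_here = 1, max_so_far = 1
Position 4 (value 12): max_ending_here = 13, max_so_far = 13
Position 5 (value 4): max_ending_here = 17, max_so_far = 17
Position 6 (value -16): max_ending_here = 1, max_so_far = 17
Position 7 (value -14): max_ending_here = -13, max_so_far = 17
Position 8 (value -5): max_ending_here = -5, max_so_far = 17
Position 9 (value 19): max_ending_here = 19, max_so_far = 19

Maximum subarray: [19]
Maximum sum: 19

The maximum subarray is [19] with sum 19. This subarray runs from index 9 to index 9.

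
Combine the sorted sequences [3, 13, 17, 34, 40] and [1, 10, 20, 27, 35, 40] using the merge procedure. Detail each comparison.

Merging process:

Compare 3 vs 1: take 1 from right. Merged: [1]
Compare 3 vs 10: take 3 from left. Merged: [1, 3]
Compare 13 vs 10: take 10 from right. Merged: [1, 3, 10]
Compare 13 vs 20: take 13 from left. Merged: [1, 3, 10, 13]
Compare 17 vs 20: take 17 from left. Merged: [1, 3, 10, 13, 17]
Compare 34 vs 20: take 20 from right. Merged: [1, 3, 10, 13, 17, 20]
Compare 34 vs 27: take 27 from right. Merged: [1, 3, 10, 13, 17, 20, 27]
Compare 34 vs 35: take 34 from left. Merged: [1, 3, 10, 13, 17, 20, 27, 34]
Compare 40 vs 35: take 35 from right. Merged: [1, 3, 10, 13, 17, 20, 27, 34, 35]
Compare 40 vs 40: take 40 from left. Merged: [1, 3, 10, 13, 17, 20, 27, 34, 35, 40]
Append remaining from right: [40]. Merged: [1, 3, 10, 13, 17, 20, 27, 34, 35, 40, 40]

Final merged array: [1, 3, 10, 13, 17, 20, 27, 34, 35, 40, 40]
Total comparisons: 10

The merged array is [1, 3, 10, 13, 17, 20, 27, 34, 35, 40, 40], requiring 10 comparisons. The merge step runs in O(n) time where n is the total number of elements.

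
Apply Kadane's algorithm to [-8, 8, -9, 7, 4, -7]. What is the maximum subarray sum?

Using Kadane's algorithm on [-8, 8, -9, 7, 4, -7]:

Scanning through the array:
Position 1 (value 8): max_ending_here = 8, max_so_far = 8
Position 2 (value -9): max_ending_here = -1, max_so_far = 8
Position 3 (value 7): max_ending_here = 7, max_so_far = 8
Position 4 (value 4): max_ending_here = 11, max_so_far = 11
Position 5 (value -7): max_ending_here = 4, max_so_far = 11

Maximum subarray: [7, 4]
Maximum sum: 11

The maximum subarray is [7, 4] with sum 11. This subarray runs from index 3 to index 4.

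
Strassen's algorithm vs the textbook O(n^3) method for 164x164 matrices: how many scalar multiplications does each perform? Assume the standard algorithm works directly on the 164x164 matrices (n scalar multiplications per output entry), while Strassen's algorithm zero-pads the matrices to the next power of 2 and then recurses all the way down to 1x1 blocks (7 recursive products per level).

Matrix multiplication for 164x164 matrices:

Strassen's algorithm requires power-of-2 dimensions. Pad 164x164 to 256x256 (next power of 2).

Standard algorithm: 164^3 = 4410944 multiplications
Strassen's algorithm: 7^(log2(256)) = 7^8 = 5764801 multiplications
Difference: 4410944 - 5764801 = -1353857 (Strassen uses MORE here due to padding overhead — for small or just-over-power-of-2 n, padding can outweigh the per-level savings)

Standard: 4410944 multiplications (164^3). Strassen: 5764801 multiplications (7^8, after padding to 256x256). Strassen reduces 8 recursive multiplications to 7 at each level.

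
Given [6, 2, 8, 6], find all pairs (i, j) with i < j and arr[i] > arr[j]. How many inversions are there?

Finding inversions in [6, 2, 8, 6]:

(0, 1): arr[0]=6 > arr[1]=2
(2, 3): arr[2]=8 > arr[3]=6

Total inversions: 2

The array has 2 inversion(s): (0,1), (2,3). Each pair (i,j) satisfies i < j and arr[i] > arr[j].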